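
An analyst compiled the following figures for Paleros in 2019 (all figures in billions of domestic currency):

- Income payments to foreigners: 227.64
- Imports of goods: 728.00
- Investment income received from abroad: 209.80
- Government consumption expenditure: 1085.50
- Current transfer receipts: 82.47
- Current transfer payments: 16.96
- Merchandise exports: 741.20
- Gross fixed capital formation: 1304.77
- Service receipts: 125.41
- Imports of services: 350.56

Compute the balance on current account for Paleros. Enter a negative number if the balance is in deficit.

Goods balance = 741.20 - 728.00 = 13.20
Services balance = 125.41 - 350.56 = -225.15
Trade balance (goods + services) = 13.20 + (-225.15) = -211.95
Net primary income = 209.80 - 227.64 = -17.84
Net secondary income = 82.47 - 16.96 = 65.51
Current account = -211.95 + (-17.84) + 65.51 = -164.28

-164.28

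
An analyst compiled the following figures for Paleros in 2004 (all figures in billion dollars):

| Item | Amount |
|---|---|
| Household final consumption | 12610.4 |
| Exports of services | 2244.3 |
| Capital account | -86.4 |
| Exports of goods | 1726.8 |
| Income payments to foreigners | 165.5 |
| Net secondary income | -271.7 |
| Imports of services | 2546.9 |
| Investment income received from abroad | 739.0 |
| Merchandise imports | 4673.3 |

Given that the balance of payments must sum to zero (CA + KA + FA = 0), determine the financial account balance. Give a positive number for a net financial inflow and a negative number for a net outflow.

3033.7

Goods balance = 1726.8 - 4673.3 = -2946.5
Services balance = 2244.3 - 2546.9 = -302.6
Trade balance (goods + services) = -2946.5 + (-302.6) = -3249.1
Net primary income = 739.0 - 165.5 = 573.5
Net secondary income = -271.7
Current account = -3249.1 + 573.5 + (-271.7) = -2947.3
Financial account = -(-2947.3 + (-86.4)) = 3033.7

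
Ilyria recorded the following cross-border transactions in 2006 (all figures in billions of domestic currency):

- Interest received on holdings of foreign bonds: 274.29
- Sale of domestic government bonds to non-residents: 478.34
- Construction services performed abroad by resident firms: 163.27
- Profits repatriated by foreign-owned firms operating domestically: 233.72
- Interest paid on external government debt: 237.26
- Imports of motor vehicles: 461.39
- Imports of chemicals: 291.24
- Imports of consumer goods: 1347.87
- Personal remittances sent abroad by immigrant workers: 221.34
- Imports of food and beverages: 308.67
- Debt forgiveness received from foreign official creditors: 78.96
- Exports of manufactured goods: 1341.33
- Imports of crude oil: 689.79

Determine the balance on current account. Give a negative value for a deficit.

-2012.39

Goods: 1341.33 - 461.39 - 308.67 - 689.79 - 1347.87 - 291.24 = -1757.63
Services: 163.27
Primary income: 274.29 - 233.72 - 237.26 = -196.69
Secondary income: -221.34
Current account = (-1757.63) + 163.27 + (-196.69) + (-221.34) = -2012.39
(Excluded from the current account — financial account: sale of domestic government bonds to non-residents 478.34; capital account: debt forgiveness received from foreign official creditors 78.96.)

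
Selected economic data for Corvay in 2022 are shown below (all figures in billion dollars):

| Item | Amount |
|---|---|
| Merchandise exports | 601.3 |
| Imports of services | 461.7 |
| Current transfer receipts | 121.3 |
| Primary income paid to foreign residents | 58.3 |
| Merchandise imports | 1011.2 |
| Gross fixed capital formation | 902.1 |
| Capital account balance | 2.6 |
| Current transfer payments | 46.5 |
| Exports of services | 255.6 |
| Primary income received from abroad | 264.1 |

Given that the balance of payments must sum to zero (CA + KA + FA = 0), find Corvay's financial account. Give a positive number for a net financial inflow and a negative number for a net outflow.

332.8

Goods balance = 601.3 - 1011.2 = -409.9
Services balance = 255.6 - 461.7 = -206.1
Trade balance (goods + services) = -409.9 + (-206.1) = -616.0
Net primary income = 264.1 - 58.3 = 205.8
Net secondary income = 121.3 - 46.5 = 74.8
Current account = -616.0 + 205.8 + 74.8 = -335.4
Financial account = -(-335.4 + 2.6) = 332.8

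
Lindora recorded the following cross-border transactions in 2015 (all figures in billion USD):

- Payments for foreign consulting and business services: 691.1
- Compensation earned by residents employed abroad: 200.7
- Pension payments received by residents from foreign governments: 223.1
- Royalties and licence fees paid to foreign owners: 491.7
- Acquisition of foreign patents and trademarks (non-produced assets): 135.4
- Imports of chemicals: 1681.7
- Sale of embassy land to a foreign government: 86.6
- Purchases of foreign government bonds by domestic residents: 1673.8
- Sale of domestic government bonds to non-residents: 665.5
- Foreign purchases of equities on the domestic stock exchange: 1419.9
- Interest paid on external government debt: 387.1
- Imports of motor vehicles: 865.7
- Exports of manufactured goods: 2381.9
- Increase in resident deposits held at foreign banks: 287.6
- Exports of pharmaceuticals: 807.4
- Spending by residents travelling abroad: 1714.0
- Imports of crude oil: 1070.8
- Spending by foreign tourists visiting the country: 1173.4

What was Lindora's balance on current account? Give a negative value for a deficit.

Goods: 807.4 + 2381.9 - 1070.8 - 1681.7 - 865.7 = -428.9
Services: -491.7 - 691.1 - 1714.0 + 1173.4 = -1723.4
Primary income: 200.7 - 387.1 = -186.4
Secondary income: 223.1
Current account = (-428.9) + (-1723.4) + (-186.4) + 223.1 = -2115.6
(Excluded from the current account — capital account: acquisition of foreign patents and trademarks (non-produced assets) 135.4, sale of embassy land to a foreign government 86.6; financial account: purchases of foreign government bonds by domestic residents 1673.8, sale of domestic government bonds to non-residents 665.5, foreign purchases of equities on the domestic stock exchange 1419.9, increase in resident deposits held at foreign banks 287.6.)

-2115.6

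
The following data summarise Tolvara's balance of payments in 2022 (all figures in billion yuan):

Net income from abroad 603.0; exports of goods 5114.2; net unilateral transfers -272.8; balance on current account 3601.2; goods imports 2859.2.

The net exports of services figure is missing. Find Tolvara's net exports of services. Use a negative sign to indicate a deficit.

Current account = goods balance + services balance + net primary income + net secondary income
Sum of the known components = 2585.2
Net exports of services = CA - (known components) = 3601.2 - 2585.2 = 1016.0

1016.0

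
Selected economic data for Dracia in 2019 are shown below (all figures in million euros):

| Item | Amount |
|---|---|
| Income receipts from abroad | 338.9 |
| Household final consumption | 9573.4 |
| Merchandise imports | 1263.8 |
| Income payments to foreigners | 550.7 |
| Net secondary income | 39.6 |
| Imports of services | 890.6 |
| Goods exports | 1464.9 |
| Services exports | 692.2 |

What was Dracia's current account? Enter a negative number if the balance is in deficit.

Goods balance = 1464.9 - 1263.8 = 201.1
Services balance = 692.2 - 890.6 = -198.4
Trade balance (goods + services) = 201.1 + (-198.4) = 2.7
Net primary income = 338.9 - 550.7 = -211.8
Net secondary income = 39.6
Current account = 2.7 + (-211.8) + 39.6 = -169.5

-169.5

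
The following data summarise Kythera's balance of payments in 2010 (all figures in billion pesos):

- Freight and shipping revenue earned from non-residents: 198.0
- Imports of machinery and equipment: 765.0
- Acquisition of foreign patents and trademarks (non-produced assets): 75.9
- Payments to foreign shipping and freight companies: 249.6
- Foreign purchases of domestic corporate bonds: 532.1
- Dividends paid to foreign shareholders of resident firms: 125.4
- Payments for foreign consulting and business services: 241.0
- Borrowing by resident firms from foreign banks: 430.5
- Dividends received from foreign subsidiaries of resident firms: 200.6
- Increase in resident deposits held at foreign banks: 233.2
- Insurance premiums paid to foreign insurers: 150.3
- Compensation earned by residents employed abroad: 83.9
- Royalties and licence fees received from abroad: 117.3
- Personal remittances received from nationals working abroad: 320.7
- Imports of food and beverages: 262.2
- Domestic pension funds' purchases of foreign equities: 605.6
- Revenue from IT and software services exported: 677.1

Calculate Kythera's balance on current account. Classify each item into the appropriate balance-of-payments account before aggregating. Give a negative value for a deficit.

Goods: -262.2 - 765.0 = -1027.2
Services: 677.1 + 198.0 - 241.0 - 249.6 + 117.3 - 150.3 = 351.5
Primary income: 83.9 + 200.6 - 125.4 = 159.1
Secondary income: 320.7
Current account = (-1027.2) + 351.5 + 159.1 + 320.7 = -195.9
(Excluded from the current account — capital account: acquisition of foreign patents and trademarks (non-produced assets) 75.9; financial account: foreign purchases of domestic corporate bonds 532.1, borrowing by resident firms from foreign banks 430.5, increase in resident deposits held at foreign banks 233.2, domestic pension funds' purchases of foreign equities 605.6.)

-195.9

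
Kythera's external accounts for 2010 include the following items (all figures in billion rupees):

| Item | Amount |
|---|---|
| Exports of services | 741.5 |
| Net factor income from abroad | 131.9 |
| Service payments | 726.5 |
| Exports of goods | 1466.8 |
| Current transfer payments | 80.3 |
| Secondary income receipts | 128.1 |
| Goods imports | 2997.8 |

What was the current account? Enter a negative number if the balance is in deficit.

-1336.3

Goods balance = 1466.8 - 2997.8 = -1531.0
Services balance = 741.5 - 726.5 = 15.0
Trade balance (goods + services) = -1531.0 + 15.0 = -1516.0
Net primary income = 131.9
Net secondary income = 128.1 - 80.3 = 47.8
Current account = -1516.0 + 131.9 + 47.8 = -1336.3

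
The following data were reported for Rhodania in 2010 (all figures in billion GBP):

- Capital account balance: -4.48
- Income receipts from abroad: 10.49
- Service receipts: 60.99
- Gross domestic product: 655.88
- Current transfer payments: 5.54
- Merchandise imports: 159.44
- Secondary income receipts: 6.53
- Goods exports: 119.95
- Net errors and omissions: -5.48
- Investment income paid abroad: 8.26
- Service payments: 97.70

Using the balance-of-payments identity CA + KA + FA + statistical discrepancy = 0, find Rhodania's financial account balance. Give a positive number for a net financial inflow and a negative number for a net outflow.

Goods balance = 119.95 - 159.44 = -39.49
Services balance = 60.99 - 97.70 = -36.71
Trade balance (goods + services) = -39.49 + (-36.71) = -76.20
Net primary income = 10.49 - 8.26 = 2.23
Net secondary income = 6.53 - 5.54 = 0.99
Current account = -76.20 + 2.23 + 0.99 = -72.98
Financial account = -(-72.98 + (-4.48) + (-5.48)) = 82.94

82.94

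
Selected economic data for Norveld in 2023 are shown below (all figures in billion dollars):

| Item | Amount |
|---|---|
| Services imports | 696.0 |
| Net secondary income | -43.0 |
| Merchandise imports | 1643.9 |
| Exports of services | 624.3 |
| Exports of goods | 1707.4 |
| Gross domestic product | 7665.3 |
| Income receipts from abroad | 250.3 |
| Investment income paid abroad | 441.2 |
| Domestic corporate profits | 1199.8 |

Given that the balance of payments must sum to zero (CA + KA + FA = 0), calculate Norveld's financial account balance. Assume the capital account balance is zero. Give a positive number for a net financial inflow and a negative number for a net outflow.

Goods balance = 1707.4 - 1643.9 = 63.5
Services balance = 624.3 - 696.0 = -71.7
Trade balance (goods + services) = 63.5 + (-71.7) = -8.2
Net primary income = 250.3 - 441.2 = -190.9
Net secondary income = -43.0
Current account = -8.2 + (-190.9) + (-43.0) = -242.1
Financial account = -(-242.1) = 242.1

242.1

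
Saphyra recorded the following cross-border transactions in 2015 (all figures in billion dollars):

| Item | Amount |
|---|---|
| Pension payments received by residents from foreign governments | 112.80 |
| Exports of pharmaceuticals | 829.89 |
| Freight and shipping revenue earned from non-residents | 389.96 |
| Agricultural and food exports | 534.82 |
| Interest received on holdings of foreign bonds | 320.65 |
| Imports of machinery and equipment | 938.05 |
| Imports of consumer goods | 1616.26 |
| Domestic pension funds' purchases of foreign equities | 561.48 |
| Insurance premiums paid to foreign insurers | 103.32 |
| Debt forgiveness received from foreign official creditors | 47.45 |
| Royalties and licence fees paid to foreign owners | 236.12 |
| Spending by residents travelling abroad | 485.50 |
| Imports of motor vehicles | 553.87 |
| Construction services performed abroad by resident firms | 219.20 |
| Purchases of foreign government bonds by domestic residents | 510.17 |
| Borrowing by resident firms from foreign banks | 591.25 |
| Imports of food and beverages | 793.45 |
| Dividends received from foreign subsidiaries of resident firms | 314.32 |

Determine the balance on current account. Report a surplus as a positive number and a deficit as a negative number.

-2004.93

Goods: -793.45 - 938.05 + 534.82 - 1616.26 + 829.89 - 553.87 = -2536.92
Services: -236.12 + 219.20 + 389.96 - 103.32 - 485.50 = -215.78
Primary income: 314.32 + 320.65 = 634.97
Secondary income: 112.80
Current account = (-2536.92) + (-215.78) + 634.97 + 112.80 = -2004.93
(Excluded from the current account — financial account: domestic pension funds' purchases of foreign equities 561.48, purchases of foreign government bonds by domestic residents 510.17, borrowing by resident firms from foreign banks 591.25; capital account: debt forgiveness received from foreign official creditors 47.45.)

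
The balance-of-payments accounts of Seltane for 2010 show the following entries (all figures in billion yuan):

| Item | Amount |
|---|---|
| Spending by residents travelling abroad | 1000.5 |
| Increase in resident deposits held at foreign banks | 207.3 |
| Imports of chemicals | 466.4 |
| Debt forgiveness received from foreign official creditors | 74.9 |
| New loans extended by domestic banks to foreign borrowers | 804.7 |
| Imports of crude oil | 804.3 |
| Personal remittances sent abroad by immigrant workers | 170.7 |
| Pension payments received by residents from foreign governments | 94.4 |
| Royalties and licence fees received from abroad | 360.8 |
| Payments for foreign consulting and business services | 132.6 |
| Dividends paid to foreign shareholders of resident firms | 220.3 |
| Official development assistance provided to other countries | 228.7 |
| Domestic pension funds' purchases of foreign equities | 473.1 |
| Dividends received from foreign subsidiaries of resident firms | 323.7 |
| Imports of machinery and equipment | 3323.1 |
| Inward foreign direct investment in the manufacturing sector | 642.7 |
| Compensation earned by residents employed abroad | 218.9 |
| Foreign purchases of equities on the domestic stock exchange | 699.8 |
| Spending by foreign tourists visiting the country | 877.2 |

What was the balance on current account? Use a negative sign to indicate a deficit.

Goods: -466.4 - 3323.1 - 804.3 = -4593.8
Services: -1000.5 + 877.2 + 360.8 - 132.6 = 104.9
Primary income: 323.7 - 220.3 + 218.9 = 322.3
Secondary income: -170.7 - 228.7 + 94.4 = -305.0
Current account = (-4593.8) + 104.9 + 322.3 + (-305.0) = -4471.6
(Excluded from the current account — financial account: increase in resident deposits held at foreign banks 207.3, new loans extended by domestic banks to foreign borrowers 804.7, domestic pension funds' purchases of foreign equities 473.1, inward foreign direct investment in the manufacturing sector 642.7, foreign purchases of equities on the domestic stock exchange 699.8; capital account: debt forgiveness received from foreign official creditors 74.9.)

-4471.6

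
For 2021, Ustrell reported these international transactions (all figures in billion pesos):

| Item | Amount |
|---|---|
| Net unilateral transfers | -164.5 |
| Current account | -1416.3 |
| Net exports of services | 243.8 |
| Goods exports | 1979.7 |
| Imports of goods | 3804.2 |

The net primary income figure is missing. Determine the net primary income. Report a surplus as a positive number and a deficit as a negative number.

328.9

Current account = goods balance + services balance + net primary income + net secondary income
Sum of the known components = -1745.2
Net primary income = CA - (known components) = -1416.3 - (-1745.2) = 328.9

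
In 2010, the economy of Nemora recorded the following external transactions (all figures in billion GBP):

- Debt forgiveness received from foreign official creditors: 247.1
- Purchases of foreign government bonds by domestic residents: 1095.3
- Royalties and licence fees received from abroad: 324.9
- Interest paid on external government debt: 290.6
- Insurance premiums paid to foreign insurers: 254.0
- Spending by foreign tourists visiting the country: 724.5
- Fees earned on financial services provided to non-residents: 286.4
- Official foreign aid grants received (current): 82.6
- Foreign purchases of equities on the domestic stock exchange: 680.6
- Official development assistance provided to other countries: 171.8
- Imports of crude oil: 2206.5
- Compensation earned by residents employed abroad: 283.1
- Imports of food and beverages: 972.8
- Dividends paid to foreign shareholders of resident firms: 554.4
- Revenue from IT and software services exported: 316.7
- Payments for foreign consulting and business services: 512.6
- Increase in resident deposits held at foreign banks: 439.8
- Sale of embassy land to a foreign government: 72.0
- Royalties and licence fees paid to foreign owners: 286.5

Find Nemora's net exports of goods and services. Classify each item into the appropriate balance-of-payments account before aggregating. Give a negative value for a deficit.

-2579.9

Goods: -2206.5 - 972.8 = -3179.3
Services: -286.5 - 512.6 + 286.4 + 724.5 + 324.9 - 254.0 + 316.7 = 599.4
Trade balance = -3179.3 + 599.4 = -2579.9
(Excluded from the trade balance — capital account: debt forgiveness received from foreign official creditors 247.1, sale of embassy land to a foreign government 72.0; financial account: purchases of foreign government bonds by domestic residents 1095.3, foreign purchases of equities on the domestic stock exchange 680.6, increase in resident deposits held at foreign banks 439.8; primary income: interest paid on external government debt 290.6, compensation earned by residents employed abroad 283.1, dividends paid to foreign shareholders of resident firms 554.4; secondary income: official foreign aid grants received (current) 82.6, official development assistance provided to other countries 171.8.)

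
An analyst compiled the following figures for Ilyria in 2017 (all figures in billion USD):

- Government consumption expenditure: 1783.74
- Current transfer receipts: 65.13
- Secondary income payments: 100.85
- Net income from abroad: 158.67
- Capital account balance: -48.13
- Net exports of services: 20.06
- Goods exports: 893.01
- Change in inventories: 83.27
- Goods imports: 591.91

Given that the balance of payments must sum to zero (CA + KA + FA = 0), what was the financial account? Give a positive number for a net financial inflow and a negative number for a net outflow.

-395.98

Goods balance = 893.01 - 591.91 = 301.10
Services balance = 20.06
Trade balance (goods + services) = 301.10 + 20.06 = 321.16
Net primary income = 158.67
Net secondary income = 65.13 - 100.85 = -35.72
Current account = 321.16 + 158.67 + (-35.72) = 444.11
Financial account = -(444.11 + (-48.13)) = -395.98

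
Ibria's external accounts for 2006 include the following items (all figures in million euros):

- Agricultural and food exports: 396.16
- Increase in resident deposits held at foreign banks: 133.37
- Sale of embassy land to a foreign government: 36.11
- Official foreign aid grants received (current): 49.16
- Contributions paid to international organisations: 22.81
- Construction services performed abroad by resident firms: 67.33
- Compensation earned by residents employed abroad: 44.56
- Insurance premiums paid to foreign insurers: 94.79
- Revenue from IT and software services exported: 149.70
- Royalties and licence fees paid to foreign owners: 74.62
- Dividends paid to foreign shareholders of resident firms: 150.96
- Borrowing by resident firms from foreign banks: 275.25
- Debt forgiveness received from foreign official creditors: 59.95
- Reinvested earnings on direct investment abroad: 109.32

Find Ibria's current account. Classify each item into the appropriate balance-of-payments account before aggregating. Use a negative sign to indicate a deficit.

473.05

Goods: 396.16
Services: 67.33 + 149.70 - 94.79 - 74.62 = 47.62
Primary income: 109.32 + 44.56 - 150.96 = 2.92
Secondary income: 49.16 - 22.81 = 26.35
Current account = 396.16 + 47.62 + 2.92 + 26.35 = 473.05
(Excluded from the current account — financial account: increase in resident deposits held at foreign banks 133.37, borrowing by resident firms from foreign banks 275.25; capital account: sale of embassy land to a foreign government 36.11, debt forgiveness received from foreign official creditors 59.95.)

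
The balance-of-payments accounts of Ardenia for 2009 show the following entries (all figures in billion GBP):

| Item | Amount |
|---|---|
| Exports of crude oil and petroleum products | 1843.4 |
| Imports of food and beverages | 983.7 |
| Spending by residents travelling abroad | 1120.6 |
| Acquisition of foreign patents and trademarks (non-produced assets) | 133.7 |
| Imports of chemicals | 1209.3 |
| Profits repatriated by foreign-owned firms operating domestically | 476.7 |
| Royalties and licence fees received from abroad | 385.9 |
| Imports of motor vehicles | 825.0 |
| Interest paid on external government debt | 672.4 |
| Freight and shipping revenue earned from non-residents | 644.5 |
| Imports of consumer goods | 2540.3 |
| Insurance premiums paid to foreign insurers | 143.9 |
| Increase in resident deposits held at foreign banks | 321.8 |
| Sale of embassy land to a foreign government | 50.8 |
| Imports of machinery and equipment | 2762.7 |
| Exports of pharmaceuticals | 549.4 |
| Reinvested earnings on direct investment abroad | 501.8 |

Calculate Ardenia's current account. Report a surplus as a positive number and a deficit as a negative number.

Goods: -1209.3 + 549.4 - 2540.3 - 825.0 - 2762.7 + 1843.4 - 983.7 = -5928.2
Services: 385.9 - 143.9 + 644.5 - 1120.6 = -234.1
Primary income: 501.8 - 672.4 - 476.7 = -647.3
Current account = (-5928.2) + (-234.1) + (-647.3) = -6809.6
(Excluded from the current account — capital account: acquisition of foreign patents and trademarks (non-produced assets) 133.7, sale of embassy land to a foreign government 50.8; financial account: increase in resident deposits held at foreign banks 321.8.)

-6809.6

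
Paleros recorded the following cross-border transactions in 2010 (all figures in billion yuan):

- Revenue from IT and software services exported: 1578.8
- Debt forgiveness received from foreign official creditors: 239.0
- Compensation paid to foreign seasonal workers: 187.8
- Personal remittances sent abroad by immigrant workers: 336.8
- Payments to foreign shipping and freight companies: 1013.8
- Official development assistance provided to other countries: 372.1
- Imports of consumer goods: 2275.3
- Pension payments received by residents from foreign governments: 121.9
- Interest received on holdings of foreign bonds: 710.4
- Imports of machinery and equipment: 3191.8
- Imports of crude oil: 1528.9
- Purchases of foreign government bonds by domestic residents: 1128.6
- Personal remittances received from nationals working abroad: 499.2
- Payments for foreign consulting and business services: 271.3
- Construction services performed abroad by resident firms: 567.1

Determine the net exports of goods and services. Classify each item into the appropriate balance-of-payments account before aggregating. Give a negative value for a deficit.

Goods: -1528.9 - 2275.3 - 3191.8 = -6996.0
Services: -1013.8 - 271.3 + 1578.8 + 567.1 = 860.8
Trade balance = -6996.0 + 860.8 = -6135.2
(Excluded from the trade balance — capital account: debt forgiveness received from foreign official creditors 239.0; primary income: compensation paid to foreign seasonal workers 187.8, interest received on holdings of foreign bonds 710.4; secondary income: personal remittances sent abroad by immigrant workers 336.8, official development assistance provided to other countries 372.1, pension payments received by residents from foreign governments 121.9, personal remittances received from nationals working abroad 499.2; financial account: purchases of foreign government bonds by domestic residents 1128.6.)

-6135.2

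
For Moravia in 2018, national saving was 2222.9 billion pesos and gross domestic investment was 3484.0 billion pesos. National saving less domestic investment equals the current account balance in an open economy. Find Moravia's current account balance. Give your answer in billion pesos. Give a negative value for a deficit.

-1261.1

CA = S - I = 2222.9 - 3484.0 = -1261.1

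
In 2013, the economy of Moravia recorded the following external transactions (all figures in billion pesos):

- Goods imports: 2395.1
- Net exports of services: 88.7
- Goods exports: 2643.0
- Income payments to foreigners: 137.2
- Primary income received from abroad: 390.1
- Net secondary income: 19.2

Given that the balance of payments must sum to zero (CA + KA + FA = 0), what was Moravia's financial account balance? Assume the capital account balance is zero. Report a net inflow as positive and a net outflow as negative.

-608.7

Goods balance = 2643.0 - 2395.1 = 247.9
Services balance = 88.7
Trade balance (goods + services) = 247.9 + 88.7 = 336.6
Net primary income = 390.1 - 137.2 = 252.9
Net secondary income = 19.2
Current account = 336.6 + 252.9 + 19.2 = 608.7
Financial account = -(608.7) = -608.7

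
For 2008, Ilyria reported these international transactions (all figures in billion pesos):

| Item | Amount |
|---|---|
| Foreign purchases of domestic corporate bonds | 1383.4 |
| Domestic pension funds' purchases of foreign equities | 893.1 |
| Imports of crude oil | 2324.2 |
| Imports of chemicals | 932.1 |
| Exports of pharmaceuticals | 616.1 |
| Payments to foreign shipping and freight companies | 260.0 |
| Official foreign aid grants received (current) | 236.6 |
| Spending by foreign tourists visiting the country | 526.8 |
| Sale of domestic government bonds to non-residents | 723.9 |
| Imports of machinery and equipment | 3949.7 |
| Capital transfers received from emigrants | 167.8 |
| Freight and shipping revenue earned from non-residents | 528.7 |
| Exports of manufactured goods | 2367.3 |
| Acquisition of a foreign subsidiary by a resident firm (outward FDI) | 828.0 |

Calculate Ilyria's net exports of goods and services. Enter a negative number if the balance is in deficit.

-3427.1

Goods: -932.1 - 2324.2 + 2367.3 + 616.1 - 3949.7 = -4222.6
Services: -260.0 + 528.7 + 526.8 = 795.5
Trade balance = -4222.6 + 795.5 = -3427.1
(Excluded from the trade balance — financial account: foreign purchases of domestic corporate bonds 1383.4, domestic pension funds' purchases of foreign equities 893.1, sale of domestic government bonds to non-residents 723.9, acquisition of a foreign subsidiary by a resident firm (outward FDI) 828.0; secondary income: official foreign aid grants received (current) 236.6; capital account: capital transfers received from emigrants 167.8.)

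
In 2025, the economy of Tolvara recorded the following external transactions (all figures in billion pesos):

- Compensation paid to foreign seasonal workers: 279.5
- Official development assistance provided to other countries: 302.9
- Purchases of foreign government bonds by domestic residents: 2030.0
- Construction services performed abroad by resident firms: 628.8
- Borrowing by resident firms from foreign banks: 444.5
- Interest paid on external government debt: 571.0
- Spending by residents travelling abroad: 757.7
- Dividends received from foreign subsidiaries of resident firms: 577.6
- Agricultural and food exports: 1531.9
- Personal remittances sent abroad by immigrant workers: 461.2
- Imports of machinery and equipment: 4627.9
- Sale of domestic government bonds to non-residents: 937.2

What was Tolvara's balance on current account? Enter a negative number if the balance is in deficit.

Goods: 1531.9 - 4627.9 = -3096.0
Services: -757.7 + 628.8 = -128.9
Primary income: -279.5 - 571.0 + 577.6 = -272.9
Secondary income: -461.2 - 302.9 = -764.1
Current account = (-3096.0) + (-128.9) + (-272.9) + (-764.1) = -4261.9
(Excluded from the current account — financial account: purchases of foreign government bonds by domestic residents 2030.0, borrowing by resident firms from foreign banks 444.5, sale of domestic government bonds to non-residents 937.2.)

-4261.9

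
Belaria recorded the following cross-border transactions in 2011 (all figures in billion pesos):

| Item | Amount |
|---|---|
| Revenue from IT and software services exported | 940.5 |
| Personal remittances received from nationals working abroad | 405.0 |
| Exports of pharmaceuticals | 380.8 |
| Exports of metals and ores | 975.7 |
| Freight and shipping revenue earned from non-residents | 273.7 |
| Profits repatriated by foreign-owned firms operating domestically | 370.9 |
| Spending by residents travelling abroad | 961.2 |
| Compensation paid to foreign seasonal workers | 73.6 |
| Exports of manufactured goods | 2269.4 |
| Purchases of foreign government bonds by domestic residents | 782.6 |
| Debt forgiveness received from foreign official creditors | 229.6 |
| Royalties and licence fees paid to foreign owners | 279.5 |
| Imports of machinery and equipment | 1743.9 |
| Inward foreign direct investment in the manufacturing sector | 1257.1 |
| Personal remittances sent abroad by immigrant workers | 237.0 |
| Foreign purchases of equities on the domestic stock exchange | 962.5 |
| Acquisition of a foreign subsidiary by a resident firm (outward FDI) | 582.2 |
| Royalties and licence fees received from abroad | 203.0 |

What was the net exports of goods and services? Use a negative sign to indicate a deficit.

Goods: 380.8 - 1743.9 + 2269.4 + 975.7 = 1882.0
Services: -279.5 + 273.7 + 203.0 + 940.5 - 961.2 = 176.5
Trade balance = 1882.0 + 176.5 = 2058.5
(Excluded from the trade balance — secondary income: personal remittances received from nationals working abroad 405.0, personal remittances sent abroad by immigrant workers 237.0; primary income: profits repatriated by foreign-owned firms operating domestically 370.9, compensation paid to foreign seasonal workers 73.6; financial account: purchases of foreign government bonds by domestic residents 782.6, inward foreign direct investment in the manufacturing sector 1257.1, foreign purchases of equities on the domestic stock exchange 962.5, acquisition of a foreign subsidiary by a resident firm (outward FDI) 582.2; capital account: debt forgiveness received from foreign official creditors 229.6.)

2058.5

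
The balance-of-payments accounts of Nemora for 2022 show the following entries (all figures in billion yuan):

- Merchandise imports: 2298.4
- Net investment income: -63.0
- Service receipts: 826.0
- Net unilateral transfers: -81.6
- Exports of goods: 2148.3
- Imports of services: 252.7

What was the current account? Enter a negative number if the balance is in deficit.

Goods balance = 2148.3 - 2298.4 = -150.1
Services balance = 826.0 - 252.7 = 573.3
Trade balance (goods + services) = -150.1 + 573.3 = 423.2
Net primary income = -63.0
Net secondary income = -81.6
Current account = 423.2 + (-63.0) + (-81.6) = 278.6

278.6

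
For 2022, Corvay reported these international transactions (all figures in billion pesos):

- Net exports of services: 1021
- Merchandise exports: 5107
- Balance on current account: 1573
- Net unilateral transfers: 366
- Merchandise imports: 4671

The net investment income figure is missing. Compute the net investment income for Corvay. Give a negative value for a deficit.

-250

Current account = goods balance + services balance + net primary income + net secondary income
Sum of the known components = 1823
Net investment income = CA - (known components) = 1573 - 1823 = -250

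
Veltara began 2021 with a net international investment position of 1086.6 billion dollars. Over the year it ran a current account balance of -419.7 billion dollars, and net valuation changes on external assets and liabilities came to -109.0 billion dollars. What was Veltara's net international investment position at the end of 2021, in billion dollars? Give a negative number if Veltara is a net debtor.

557.9

Change in NIIP = current account + net valuation change = -419.7 + (-109.0) = -528.7
End-of-year NIIP = 1086.6 + (-528.7) = 557.9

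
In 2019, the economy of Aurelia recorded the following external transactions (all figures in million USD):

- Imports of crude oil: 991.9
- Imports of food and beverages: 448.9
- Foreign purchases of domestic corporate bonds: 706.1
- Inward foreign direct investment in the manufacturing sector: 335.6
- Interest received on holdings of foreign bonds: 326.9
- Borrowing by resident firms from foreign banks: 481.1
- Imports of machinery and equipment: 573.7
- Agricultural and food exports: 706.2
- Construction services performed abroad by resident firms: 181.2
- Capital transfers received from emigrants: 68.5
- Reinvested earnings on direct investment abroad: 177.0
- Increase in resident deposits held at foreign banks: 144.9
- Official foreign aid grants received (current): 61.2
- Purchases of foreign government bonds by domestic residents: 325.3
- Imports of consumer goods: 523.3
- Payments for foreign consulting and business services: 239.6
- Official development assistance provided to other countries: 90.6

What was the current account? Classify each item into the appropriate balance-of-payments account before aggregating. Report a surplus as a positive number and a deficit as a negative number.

Goods: -991.9 - 448.9 - 573.7 - 523.3 + 706.2 = -1831.6
Services: 181.2 - 239.6 = -58.4
Primary income: 177.0 + 326.9 = 503.9
Secondary income: -90.6 + 61.2 = -29.4
Current account = (-1831.6) + (-58.4) + 503.9 + (-29.4) = -1415.5
(Excluded from the current account — financial account: foreign purchases of domestic corporate bonds 706.1, inward foreign direct investment in the manufacturing sector 335.6, borrowing by resident firms from foreign banks 481.1, increase in resident deposits held at foreign banks 144.9, purchases of foreign government bonds by domestic residents 325.3; capital account: capital transfers received from emigrants 68.5.)

-1415.5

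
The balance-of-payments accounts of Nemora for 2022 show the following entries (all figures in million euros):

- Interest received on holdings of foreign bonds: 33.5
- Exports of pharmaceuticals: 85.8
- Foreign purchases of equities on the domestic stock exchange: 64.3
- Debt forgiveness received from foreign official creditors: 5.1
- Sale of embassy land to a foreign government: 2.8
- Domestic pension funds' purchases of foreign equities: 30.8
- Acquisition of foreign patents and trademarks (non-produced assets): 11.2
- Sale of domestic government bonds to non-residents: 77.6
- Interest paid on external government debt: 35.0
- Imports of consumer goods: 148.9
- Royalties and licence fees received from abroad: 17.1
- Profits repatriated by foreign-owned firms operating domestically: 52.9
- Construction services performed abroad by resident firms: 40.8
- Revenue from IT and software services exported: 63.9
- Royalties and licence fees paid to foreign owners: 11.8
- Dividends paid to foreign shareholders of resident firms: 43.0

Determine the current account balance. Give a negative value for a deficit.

Goods: -148.9 + 85.8 = -63.1
Services: 17.1 + 40.8 - 11.8 + 63.9 = 110.0
Primary income: -35.0 - 43.0 - 52.9 + 33.5 = -97.4
Current account = (-63.1) + 110.0 + (-97.4) = -50.5
(Excluded from the current account — financial account: foreign purchases of equities on the domestic stock exchange 64.3, domestic pension funds' purchases of foreign equities 30.8, sale of domestic government bonds to non-residents 77.6; capital account: debt forgiveness received from foreign official creditors 5.1, sale of embassy land to a foreign government 2.8, acquisition of foreign patents and trademarks (non-produced assets) 11.2.)

-50.5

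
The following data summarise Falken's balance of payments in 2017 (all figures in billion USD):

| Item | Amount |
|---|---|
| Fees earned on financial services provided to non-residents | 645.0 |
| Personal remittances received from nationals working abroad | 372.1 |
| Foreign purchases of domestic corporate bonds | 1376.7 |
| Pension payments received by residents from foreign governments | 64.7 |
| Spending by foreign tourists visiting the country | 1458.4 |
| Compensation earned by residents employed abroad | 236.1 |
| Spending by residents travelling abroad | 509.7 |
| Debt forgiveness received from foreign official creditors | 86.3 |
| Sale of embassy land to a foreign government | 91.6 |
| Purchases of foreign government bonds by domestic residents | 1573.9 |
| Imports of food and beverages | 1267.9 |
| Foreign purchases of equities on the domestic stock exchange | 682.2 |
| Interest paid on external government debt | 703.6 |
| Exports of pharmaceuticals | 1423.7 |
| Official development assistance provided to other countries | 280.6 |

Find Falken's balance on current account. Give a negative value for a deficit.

Goods: 1423.7 - 1267.9 = 155.8
Services: 1458.4 + 645.0 - 509.7 = 1593.7
Primary income: 236.1 - 703.6 = -467.5
Secondary income: -280.6 + 64.7 + 372.1 = 156.2
Current account = 155.8 + 1593.7 + (-467.5) + 156.2 = 1438.2
(Excluded from the current account — financial account: foreign purchases of domestic corporate bonds 1376.7, purchases of foreign government bonds by domestic residents 1573.9, foreign purchases of equities on the domestic stock exchange 682.2; capital account: debt forgiveness received from foreign official creditors 86.3, sale of embassy land to a foreign government 91.6.)

1438.2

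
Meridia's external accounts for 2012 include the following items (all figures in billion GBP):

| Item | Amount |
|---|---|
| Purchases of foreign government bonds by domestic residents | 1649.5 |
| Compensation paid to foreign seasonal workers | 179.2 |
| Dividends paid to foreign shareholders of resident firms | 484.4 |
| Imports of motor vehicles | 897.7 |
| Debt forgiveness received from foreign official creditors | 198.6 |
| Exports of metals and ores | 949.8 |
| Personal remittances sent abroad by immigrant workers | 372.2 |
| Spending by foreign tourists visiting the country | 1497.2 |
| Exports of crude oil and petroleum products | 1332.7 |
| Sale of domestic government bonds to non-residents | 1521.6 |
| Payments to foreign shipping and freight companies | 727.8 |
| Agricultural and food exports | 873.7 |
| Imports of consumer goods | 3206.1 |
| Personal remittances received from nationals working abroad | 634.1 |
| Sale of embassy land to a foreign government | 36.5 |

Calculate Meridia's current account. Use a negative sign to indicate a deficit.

-579.9

Goods: -897.7 + 1332.7 - 3206.1 + 949.8 + 873.7 = -947.6
Services: 1497.2 - 727.8 = 769.4
Primary income: -484.4 - 179.2 = -663.6
Secondary income: -372.2 + 634.1 = 261.9
Current account = (-947.6) + 769.4 + (-663.6) + 261.9 = -579.9
(Excluded from the current account — financial account: purchases of foreign government bonds by domestic residents 1649.5, sale of domestic government bonds to non-residents 1521.6; capital account: debt forgiveness received from foreign official creditors 198.6, sale of embassy land to a foreign government 36.5.)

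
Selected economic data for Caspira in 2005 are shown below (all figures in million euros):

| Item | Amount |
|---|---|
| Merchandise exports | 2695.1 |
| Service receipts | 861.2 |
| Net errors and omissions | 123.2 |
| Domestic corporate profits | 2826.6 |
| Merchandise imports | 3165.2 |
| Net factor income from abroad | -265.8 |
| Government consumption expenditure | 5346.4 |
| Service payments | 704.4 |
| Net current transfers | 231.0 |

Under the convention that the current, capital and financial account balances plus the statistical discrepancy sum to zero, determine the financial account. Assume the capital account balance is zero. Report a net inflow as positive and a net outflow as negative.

224.9

Goods balance = 2695.1 - 3165.2 = -470.1
Services balance = 861.2 - 704.4 = 156.8
Trade balance (goods + services) = -470.1 + 156.8 = -313.3
Net primary income = -265.8
Net secondary income = 231.0
Current account = -313.3 + (-265.8) + 231.0 = -348.1
Financial account = -(-348.1 + 123.2) = 224.9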